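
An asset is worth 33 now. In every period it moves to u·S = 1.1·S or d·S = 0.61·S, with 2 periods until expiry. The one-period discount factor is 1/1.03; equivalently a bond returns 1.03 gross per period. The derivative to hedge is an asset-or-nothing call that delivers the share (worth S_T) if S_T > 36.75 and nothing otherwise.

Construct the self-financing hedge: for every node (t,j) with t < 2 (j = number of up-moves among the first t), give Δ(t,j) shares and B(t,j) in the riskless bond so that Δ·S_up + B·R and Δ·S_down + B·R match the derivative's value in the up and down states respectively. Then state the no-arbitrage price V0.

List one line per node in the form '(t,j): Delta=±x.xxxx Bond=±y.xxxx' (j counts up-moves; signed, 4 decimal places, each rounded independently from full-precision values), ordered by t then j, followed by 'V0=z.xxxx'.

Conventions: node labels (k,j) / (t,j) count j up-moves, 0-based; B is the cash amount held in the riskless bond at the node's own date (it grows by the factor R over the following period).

Under the risk-neutral measure, an up-move has probability p* = (R−d)/(u−d) = 0.8571 and values discount at R = 1.03.
Terminal payoffs: V(2,0)=0.0000, V(2,1)=0.0000, V(2,2)=39.9300
(1,0): S=20.1300. Δ = (V_up−V_dn)/(S_up−S_dn) = (0.0000−0.0000)/(22.1430−12.2793) = 0.0000. V = [p*·0.0000 + (1−p*)·0.0000]/1.03 = 0.0000. B = V − Δ·S = 0.0000.
(1,1): S=36.3000. Δ = (V_up−V_dn)/(S_up−S_dn) = (39.9300−0.0000)/(39.9300−22.1430) = 2.2449. V = [p*·39.9300 + (1−p*)·0.0000]/1.03 = 33.2288. B = V − Δ·S = -48.2609.
(0,0): S=33.0000. Δ = (V_up−V_dn)/(S_up−S_dn) = (33.2288−0.0000)/(36.3000−20.1300) = 2.0550. V = [p*·33.2288 + (1−p*)·0.0000]/1.03 = 27.6523. B = V − Δ·S = -40.1617.
Sanity check at the root: Δ(0,0)·S0 + B(0,0) reproduces V0 = 27.6523.

(0,0): Delta=2.0550 Bond=-40.1617
(1,0): Delta=0.0000 Bond=0.0000
(1,1): Delta=2.2449 Bond=-48.2609
V0=27.6523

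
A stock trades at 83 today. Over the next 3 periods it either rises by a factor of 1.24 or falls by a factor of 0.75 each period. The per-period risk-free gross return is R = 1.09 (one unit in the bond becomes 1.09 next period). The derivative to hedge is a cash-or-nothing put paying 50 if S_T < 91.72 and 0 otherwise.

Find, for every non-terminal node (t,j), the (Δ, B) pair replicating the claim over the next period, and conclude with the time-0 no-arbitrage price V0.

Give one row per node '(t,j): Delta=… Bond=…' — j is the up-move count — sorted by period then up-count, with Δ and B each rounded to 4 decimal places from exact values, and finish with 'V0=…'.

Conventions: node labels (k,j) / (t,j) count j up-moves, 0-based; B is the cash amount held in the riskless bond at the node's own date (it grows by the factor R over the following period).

Risk-neutral probability p* = (R−d)/(u−d) = (1.09−0.75)/(1.24−0.75) = 0.6939.
Expiry values: V(3,0)=50.0000, V(3,1)=50.0000, V(3,2)=0.0000, V(3,3)=0.0000
  t=2,j=0: stock 46.6875 → up 57.8925 (V=50.0000), down 35.0156 (V=50.0000). Price 45.8716; hedge Δ=0.0000, bond B=45.8716.
  t=2,j=1: stock 77.1900 → up 95.7156 (V=0.0000), down 57.8925 (V=50.0000). Price 14.0423; hedge Δ=-1.3219, bond B=116.0831.
  t=2,j=2: stock 127.6208 → up 158.2498 (V=0.0000), down 95.7156 (V=0.0000). Price 0.0000; hedge Δ=0.0000, bond B=0.0000.
  t=1,j=0: stock 62.2500 → up 77.1900 (V=14.0423), down 46.6875 (V=45.8716). Price 21.8220; hedge Δ=-1.0435, bond B=86.7796.
  t=1,j=1: stock 102.9200 → up 127.6208 (V=0.0000), down 77.1900 (V=14.0423). Price 3.9437; hedge Δ=-0.2784, bond B=32.6015.
  t=0,j=0: stock 83.0000 → up 102.9200 (V=3.9437), down 62.2500 (V=21.8220). Price 8.6391; hedge Δ=-0.4396, bond B=45.1254.
Sanity check at the root: Δ(0,0)·S0 + B(0,0) reproduces V0 = 8.6391.

(0,0): Delta=-0.4396 Bond=45.1254
(1,0): Delta=-1.0435 Bond=86.7796
(1,1): Delta=-0.2784 Bond=32.6015
(2,0): Delta=0.0000 Bond=45.8716
(2,1): Delta=-1.3219 Bond=116.0831
(2,2): Delta=0.0000 Bond=0.0000
V0=8.6391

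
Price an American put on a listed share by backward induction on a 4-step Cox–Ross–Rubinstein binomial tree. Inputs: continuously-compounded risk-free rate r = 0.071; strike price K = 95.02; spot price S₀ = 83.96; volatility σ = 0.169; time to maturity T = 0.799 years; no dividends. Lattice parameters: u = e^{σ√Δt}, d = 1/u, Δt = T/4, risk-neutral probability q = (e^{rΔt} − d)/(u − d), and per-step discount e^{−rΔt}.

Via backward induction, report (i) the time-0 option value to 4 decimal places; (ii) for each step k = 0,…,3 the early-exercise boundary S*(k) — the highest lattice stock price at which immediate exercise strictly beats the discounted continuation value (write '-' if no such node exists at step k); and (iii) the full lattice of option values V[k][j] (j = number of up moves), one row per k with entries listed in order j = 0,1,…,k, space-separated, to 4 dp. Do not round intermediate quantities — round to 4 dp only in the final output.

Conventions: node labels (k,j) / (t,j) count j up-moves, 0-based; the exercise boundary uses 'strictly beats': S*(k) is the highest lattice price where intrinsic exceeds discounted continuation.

Δt=0.19975  u=1.07846  d=0.92725  q=0.57559  discount=0.98592
step 4 (expiry): payoffs max(K−S,0) = 32.9531 22.8318 11.0600 0.0000 0.0000
step 3: (k=3,j=0): S=66.9365, K−S=28.0835, hold=26.7454 ⇒ V=28.0835 exercise | (k=3,j=1): S=77.8519, K−S=17.1681, hold=15.8300 ⇒ V=17.1681 exercise | (k=3,j=2): S=90.5473, K−S=4.4727, hold=4.6279 ⇒ V=4.6279 continue | (k=3,j=3): S=105.3129, K−S=0.0000, hold=0.0000 ⇒ V=0.0000 continue  boundary S*=77.8519
step 2: (k=2,j=0): S=72.1882, K−S=22.8318, hold=21.4937 ⇒ V=22.8318 exercise | (k=2,j=1): S=83.9600, K−S=11.0600, hold=9.8100 ⇒ V=11.0600 exercise | (k=2,j=2): S=97.6514, K−S=0.0000, hold=1.9365 ⇒ V=1.9365 continue  boundary S*=83.9600
step 1: (k=1,j=0): S=77.8519, K−S=17.1681, hold=15.8300 ⇒ V=17.1681 exercise | (k=1,j=1): S=90.5473, K−S=4.4727, hold=5.7268 ⇒ V=5.7268 continue  boundary S*=77.8519
step 0: (k=0,j=0): S=83.9600, K−S=11.0600, hold=10.4336 ⇒ V=11.0600 exercise  boundary S*=83.9600

price = 11.0600
boundary = 83.9600 77.8519 83.9600 77.8519
tree:
11.0600
17.1681 5.7268
22.8318 11.0600 1.9365
28.0835 17.1681 4.6279 0.0000
32.9531 22.8318 11.0600 0.0000 0.0000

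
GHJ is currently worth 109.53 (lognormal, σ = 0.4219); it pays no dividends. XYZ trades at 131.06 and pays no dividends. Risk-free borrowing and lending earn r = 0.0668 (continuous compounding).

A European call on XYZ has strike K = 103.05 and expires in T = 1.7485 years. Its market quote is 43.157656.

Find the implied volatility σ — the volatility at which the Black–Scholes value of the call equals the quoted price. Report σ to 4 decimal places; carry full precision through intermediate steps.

At σ = 0.2859 the Black–Scholes value reproduces the quote:
σ√T = 0.2859·√1.7485 = 0.378048
d₁ = (ln(S/K) + (r+σ²/2)T) / (σ√T) = (ln(131.06/103.05) + (0.0668+0.2859²/2)·1.7485) / 0.378048 = (0.240441 + 0.188260) / 0.378048 = 1.133985
d₂ = d₁ − σ√T = 1.133985 − 0.378048 = 0.755937
e^{−rT} = 0.889763
N(d₁) = 0.871600,  N(d₂) = 0.775157
V = S·N(d₁) − K·e^{−rT}·N(d₂) = 114.231848 − 71.074191 = 43.157656 (equal to the quote); since ∂V/∂σ > 0 for all σ, the implied volatility is unique

sigma = 0.2859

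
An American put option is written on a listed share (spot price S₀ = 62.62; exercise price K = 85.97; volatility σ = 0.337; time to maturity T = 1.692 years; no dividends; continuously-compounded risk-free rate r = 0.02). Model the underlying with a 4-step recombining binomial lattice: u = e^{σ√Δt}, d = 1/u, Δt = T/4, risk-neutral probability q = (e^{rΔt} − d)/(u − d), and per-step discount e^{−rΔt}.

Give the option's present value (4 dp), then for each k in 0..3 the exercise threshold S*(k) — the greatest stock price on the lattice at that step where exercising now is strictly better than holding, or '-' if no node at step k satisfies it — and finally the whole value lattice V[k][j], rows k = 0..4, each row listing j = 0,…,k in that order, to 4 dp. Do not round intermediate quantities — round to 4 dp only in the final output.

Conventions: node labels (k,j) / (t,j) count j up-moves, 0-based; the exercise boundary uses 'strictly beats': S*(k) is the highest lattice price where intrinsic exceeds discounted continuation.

price = 26.3630
boundary = - 50.2950 40.3958 50.2950
tree:
26.3630
35.6750 16.1160
45.5742 24.6486 6.5798
53.5250 35.6750 12.3951 0.0000
59.9109 45.5742 23.3500 0.0000 0.0000

Δt=0.42300  u=1.24505  d=0.80318  q=0.46465  discount=0.99158
step 4 (expiry): payoffs max(K−S,0) = 59.9109 45.5742 23.3500 0.0000 0.0000
step 3: (k=3,j=0): S=32.4450, K−S=53.5250, hold=52.8008 ⇒ V=53.5250 exercise | (k=3,j=1): S=50.2950, K−S=35.6750, hold=34.9508 ⇒ V=35.6750 exercise | (k=3,j=2): S=77.9653, K−S=8.0047, hold=12.3951 ⇒ V=12.3951 continue | (k=3,j=3): S=120.8589, K−S=0.0000, hold=0.0000 ⇒ V=0.0000 continue  boundary S*=50.2950
step 2: (k=2,j=0): S=40.3958, K−S=45.5742, hold=44.8500 ⇒ V=45.5742 exercise | (k=2,j=1): S=62.6200, K−S=23.3500, hold=24.6486 ⇒ V=24.6486 continue | (k=2,j=2): S=97.0711, K−S=0.0000, hold=6.5798 ⇒ V=6.5798 continue  boundary S*=40.3958
step 1: (k=1,j=0): S=50.2950, K−S=35.6750, hold=35.5491 ⇒ V=35.6750 exercise | (k=1,j=1): S=77.9653, K−S=8.0047, hold=16.1160 ⇒ V=16.1160 continue  boundary S*=50.2950
step 0: (k=0,j=0): S=62.6200, K−S=23.3500, hold=26.3630 ⇒ V=26.3630 continue  boundary S*=-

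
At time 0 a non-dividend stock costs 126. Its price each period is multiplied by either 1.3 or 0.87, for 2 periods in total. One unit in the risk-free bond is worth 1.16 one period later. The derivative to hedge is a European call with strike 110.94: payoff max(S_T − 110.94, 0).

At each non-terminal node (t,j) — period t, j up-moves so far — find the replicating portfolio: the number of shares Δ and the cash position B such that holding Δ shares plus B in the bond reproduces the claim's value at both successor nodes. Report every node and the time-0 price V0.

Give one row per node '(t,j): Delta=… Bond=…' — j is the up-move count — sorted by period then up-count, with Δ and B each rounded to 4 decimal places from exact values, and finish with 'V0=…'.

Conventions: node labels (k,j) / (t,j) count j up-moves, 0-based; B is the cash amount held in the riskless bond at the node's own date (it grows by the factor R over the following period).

(0,0): Delta=0.9193 Bond=-71.0565
(1,0): Delta=0.6697 Bond=-55.0570
(1,1): Delta=1.0000 Bond=-95.6379
V0=44.7801

No-arbitrage ⇒ martingale measure with p* = (R−d)/(u−d) = 0.6744.
Payoffs at expiry: V(2,0)=0.0000, V(2,1)=31.5660, V(2,2)=102.0000
  t=1,j=0: stock 109.6200 → up 142.5060 (V=31.5660), down 95.3694 (V=0.0000). Price 18.3523; hedge Δ=0.6697, bond B=-55.0570.
  t=1,j=1: stock 163.8000 → up 212.9400 (V=102.0000), down 142.5060 (V=31.5660). Price 68.1621; hedge Δ=1.0000, bond B=-95.6379.
  t=0,j=0: stock 126.0000 → up 163.8000 (V=68.1621), down 109.6200 (V=18.3523). Price 44.7801; hedge Δ=0.9193, bond B=-71.0565.
Verification: the root portfolio costs Δ(0,0)·S0 + B(0,0) = 44.7801, matching V0.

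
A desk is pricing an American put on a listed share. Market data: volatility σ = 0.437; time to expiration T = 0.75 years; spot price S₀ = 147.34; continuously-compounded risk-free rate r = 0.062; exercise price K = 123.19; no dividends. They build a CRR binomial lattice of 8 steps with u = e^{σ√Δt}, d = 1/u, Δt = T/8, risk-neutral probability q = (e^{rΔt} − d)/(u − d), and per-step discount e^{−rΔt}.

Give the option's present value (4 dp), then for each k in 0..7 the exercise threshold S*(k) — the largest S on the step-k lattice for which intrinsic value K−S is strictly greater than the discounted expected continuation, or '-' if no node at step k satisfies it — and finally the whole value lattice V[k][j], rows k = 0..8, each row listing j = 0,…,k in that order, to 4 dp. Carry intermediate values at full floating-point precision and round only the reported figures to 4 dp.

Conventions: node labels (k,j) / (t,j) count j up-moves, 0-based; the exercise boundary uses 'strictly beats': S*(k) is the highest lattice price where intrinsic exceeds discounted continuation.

params: Δt=0.09375 u=1.14317 d=0.87476 q=0.48832 e^(-rΔt)=0.99420
t_8 payoffs: 72.6727 57.1723 36.9159 10.4442 0.0000 0.0000 0.0000 0.0000 0.0000
t_7: node(7,0) S=57.7498 payoff=65.4402 vs cont=64.7263 → 65.4402 [stop]  node(7,1) S=75.4693 payoff=47.7207 vs cont=47.0067 → 47.7207 [stop]  node(7,2) S=98.6258 payoff=24.5642 vs cont=23.8503 → 24.5642 [stop]  node(7,3) S=128.8874 payoff=0.0000 vs cont=5.3131 → 5.3131 [wait]  node(7,4) S=168.4344 payoff=0.0000 vs cont=0.0000 → 0.0000 [wait]  node(7,5) S=220.1156 payoff=0.0000 vs cont=0.0000 → 0.0000 [wait]  node(7,6) S=287.6544 payoff=0.0000 vs cont=0.0000 → 0.0000 [wait]  node(7,7) S=375.9163 payoff=0.0000 vs cont=0.0000 → 0.0000 [wait]  ⇒ S*(7)=98.6258
t_6: node(6,0) S=66.0177 payoff=57.1723 vs cont=56.4584 → 57.1723 [stop]  node(6,1) S=86.2741 payoff=36.9159 vs cont=36.2019 → 36.9159 [stop]  node(6,2) S=112.7458 payoff=10.4442 vs cont=15.0757 → 15.0757 [wait]  node(6,3) S=147.3400 payoff=0.0000 vs cont=2.7029 → 2.7029 [wait]  node(6,4) S=192.5488 payoff=0.0000 vs cont=0.0000 → 0.0000 [wait]  node(6,5) S=251.6291 payoff=0.0000 vs cont=0.0000 → 0.0000 [wait]  node(6,6) S=328.8373 payoff=0.0000 vs cont=0.0000 → 0.0000 [wait]  ⇒ S*(6)=86.2741
t_5: node(5,0) S=75.4693 payoff=47.7207 vs cont=47.0067 → 47.7207 [stop]  node(5,1) S=98.6258 payoff=24.5642 vs cont=26.0988 → 26.0988 [wait]  node(5,2) S=128.8874 payoff=0.0000 vs cont=8.9815 → 8.9815 [wait]  node(5,3) S=168.4344 payoff=0.0000 vs cont=1.3750 → 1.3750 [wait]  node(5,4) S=220.1156 payoff=0.0000 vs cont=0.0000 → 0.0000 [wait]  node(5,5) S=287.6544 payoff=0.0000 vs cont=0.0000 → 0.0000 [wait]  ⇒ S*(5)=75.4693
t_4: node(4,0) S=86.2741 payoff=36.9159 vs cont=36.9470 → 36.9470 [wait]  node(4,1) S=112.7458 payoff=10.4442 vs cont=17.6373 → 17.6373 [wait]  node(4,2) S=147.3400 payoff=0.0000 vs cont=5.2366 → 5.2366 [wait]  node(4,3) S=192.5488 payoff=0.0000 vs cont=0.6995 → 0.6995 [wait]  node(4,4) S=251.6291 payoff=0.0000 vs cont=0.0000 → 0.0000 [wait]  ⇒ S*(4)=-
t_3: node(3,0) S=98.6258 payoff=24.5642 vs cont=27.3582 → 27.3582 [wait]  node(3,1) S=128.8874 payoff=0.0000 vs cont=11.5147 → 11.5147 [wait]  node(3,2) S=168.4344 payoff=0.0000 vs cont=3.0035 → 3.0035 [wait]  node(3,3) S=220.1156 payoff=0.0000 vs cont=0.3558 → 0.3558 [wait]  ⇒ S*(3)=-
t_2: node(2,0) S=112.7458 payoff=10.4442 vs cont=19.5078 → 19.5078 [wait]  node(2,1) S=147.3400 payoff=0.0000 vs cont=7.3159 → 7.3159 [wait]  node(2,2) S=192.5488 payoff=0.0000 vs cont=1.7007 → 1.7007 [wait]  ⇒ S*(2)=-
t_1: node(1,0) S=128.8874 payoff=0.0000 vs cont=13.4757 → 13.4757 [wait]  node(1,1) S=168.4344 payoff=0.0000 vs cont=4.5474 → 4.5474 [wait]  ⇒ S*(1)=-
t_0: node(0,0) S=147.3400 payoff=0.0000 vs cont=9.0630 → 9.0630 [wait]  ⇒ S*(0)=-

price = 9.0630
boundary = - - - - - 75.4693 86.2741 98.6258
tree:
9.0630
13.4757 4.5474
19.5078 7.3159 1.7007
27.3582 11.5147 3.0035 0.3558
36.9470 17.6373 5.2366 0.6995 0.0000
47.7207 26.0988 8.9815 1.3750 0.0000 0.0000
57.1723 36.9159 15.0757 2.7029 0.0000 0.0000 0.0000
65.4402 47.7207 24.5642 5.3131 0.0000 0.0000 0.0000 0.0000
72.6727 57.1723 36.9159 10.4442 0.0000 0.0000 0.0000 0.0000 0.0000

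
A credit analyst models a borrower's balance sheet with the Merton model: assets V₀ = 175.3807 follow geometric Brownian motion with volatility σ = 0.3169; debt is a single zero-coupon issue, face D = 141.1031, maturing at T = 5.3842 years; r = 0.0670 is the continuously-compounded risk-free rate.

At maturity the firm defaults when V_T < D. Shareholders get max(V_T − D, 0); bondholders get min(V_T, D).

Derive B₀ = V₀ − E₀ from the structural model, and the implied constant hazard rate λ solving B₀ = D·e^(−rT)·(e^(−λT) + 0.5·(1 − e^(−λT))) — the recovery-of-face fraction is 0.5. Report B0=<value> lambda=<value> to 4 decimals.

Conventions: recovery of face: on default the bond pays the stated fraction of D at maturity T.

Work the structural quantities from V₀ = 175.3807 against face 141.1031:
d₁ = [ln(V₀/D) + (r + σ²/2)T] / (σ√T)
   = [ln(175.3807/141.1031) + (0.0670 + 0.5·0.3169²)·5.3842] / (0.3169·√5.3842)
   = [0.217468 + 0.631097] / 0.735331 = 1.153991
d₂ = d₁ − σ√T = 1.153991 − 0.735331 = 0.418660
N(d₁) = 0.875748,  N(d₂) = 0.662268,  e^(−rT) = 0.697159
E₀ = V₀·N(d₁) − D·e^(−rT)·N(d₂)
   = 175.3807·0.875748 − 141.1031·0.697159·0.662268 = 88.441152
B₀ = V₀ − E₀ = 175.3807 − 88.441152 = 86.939548
e^(−λT) = (B₀·e^(rT)/D − 0.5)/(1 − 0.5) = (86.9395·1.434392/141.1031 − 0.5)/0.5 = 0.76757796
λ = −ln(0.76757796)/5.3842 = 0.049128

B0=86.9395 lambda=0.0491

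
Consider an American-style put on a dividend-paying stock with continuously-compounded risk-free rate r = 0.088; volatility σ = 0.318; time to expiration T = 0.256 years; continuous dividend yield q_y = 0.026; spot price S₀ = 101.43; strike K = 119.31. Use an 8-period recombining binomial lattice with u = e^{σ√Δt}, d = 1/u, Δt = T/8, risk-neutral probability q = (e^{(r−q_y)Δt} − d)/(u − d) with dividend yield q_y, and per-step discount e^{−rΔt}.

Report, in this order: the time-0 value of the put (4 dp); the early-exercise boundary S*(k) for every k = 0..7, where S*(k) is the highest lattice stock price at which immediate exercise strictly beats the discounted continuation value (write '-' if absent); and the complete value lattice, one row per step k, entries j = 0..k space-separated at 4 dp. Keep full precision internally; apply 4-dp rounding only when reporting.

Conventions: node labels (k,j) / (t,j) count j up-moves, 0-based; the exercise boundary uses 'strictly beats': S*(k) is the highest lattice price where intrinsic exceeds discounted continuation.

Δt=0.03200, u=1.05853, d=0.94470, q=0.50323, disc=e^(-rΔt)=0.99719
k=8 terminal: V=max(K-S,0) → 54.9634 47.2099 38.5221 28.7876 17.8800 5.6581 0.0000 0.0000 0.0000
k=7: j=0 S=68.1131 intr=51.1969 cont=50.9180 V=51.1969[EX]; j=1 S=76.3205 intr=42.9895 cont=42.7175 V=42.9895[EX]; j=2 S=85.5167 intr=33.7933 cont=33.5289 V=33.7933[EX]; j=3 S=95.8211 intr=23.4889 cont=23.2330 V=23.4889[EX]; j=4 S=107.3672 intr=11.9428 cont=11.6966 V=11.9428[EX]; j=5 S=120.3045 intr=0.0000 cont=2.8029 V=2.8029[hold]; j=6 S=134.8006 intr=0.0000 cont=0.0000 V=0.0000[hold]; j=7 S=151.0435 intr=0.0000 cont=0.0000 V=0.0000[hold]  S*(7)=107.3672
k=6: j=0 S=72.1001 intr=47.2099 cont=46.9344 V=47.2099[EX]; j=1 S=80.7879 intr=38.5221 cont=38.2538 V=38.5221[EX]; j=2 S=90.5224 intr=28.7876 cont=28.5273 V=28.7876[EX]; j=3 S=101.4300 intr=17.8800 cont=17.6289 V=17.8800[EX]; j=4 S=113.6519 intr=5.6581 cont=7.3227 V=7.3227[hold]; j=5 S=127.3464 intr=0.0000 cont=1.3885 V=1.3885[hold]; j=6 S=142.6911 intr=0.0000 cont=0.0000 V=0.0000[hold]  S*(6)=101.4300
k=5: j=0 S=76.3205 intr=42.9895 cont=42.7175 V=42.9895[EX]; j=1 S=85.5167 intr=33.7933 cont=33.5289 V=33.7933[EX]; j=2 S=95.8211 intr=23.4889 cont=23.2330 V=23.4889[EX]; j=3 S=107.3672 intr=11.9428 cont=12.5319 V=12.5319[hold]; j=4 S=120.3045 intr=0.0000 cont=4.3242 V=4.3242[hold]; j=5 S=134.8006 intr=0.0000 cont=0.6878 V=0.6878[hold]  S*(5)=95.8211
k=4: j=0 S=80.7879 intr=38.5221 cont=38.2538 V=38.5221[EX]; j=1 S=90.5224 intr=28.7876 cont=28.5273 V=28.7876[EX]; j=2 S=101.4300 intr=17.8800 cont=17.9245 V=17.9245[hold]; j=3 S=113.6519 intr=5.6581 cont=8.3780 V=8.3780[hold]; j=4 S=127.3464 intr=0.0000 cont=2.4873 V=2.4873[hold]  S*(4)=90.5224
k=3: j=0 S=85.5167 intr=33.7933 cont=33.5289 V=33.7933[EX]; j=1 S=95.8211 intr=23.4889 cont=23.2554 V=23.4889[EX]; j=2 S=107.3672 intr=11.9428 cont=13.0835 V=13.0835[hold]; j=3 S=120.3045 intr=0.0000 cont=5.3984 V=5.3984[hold]  S*(3)=95.8211
k=2: j=0 S=90.5224 intr=28.7876 cont=28.5273 V=28.7876[EX]; j=1 S=101.4300 intr=17.8800 cont=18.2012 V=18.2012[hold]; j=2 S=113.6519 intr=5.6581 cont=9.1902 V=9.1902[hold]  S*(2)=90.5224
k=1: j=0 S=95.8211 intr=23.4889 cont=23.3943 V=23.4889[EX]; j=1 S=107.3672 intr=11.9428 cont=13.6282 V=13.6282[hold]  S*(1)=95.8211
k=0: j=0 S=101.4300 intr=17.8800 cont=18.4746 V=18.4746[hold]  S*(0)=-

price = 18.4746
boundary = - 95.8211 90.5224 95.8211 90.5224 95.8211 101.4300 107.3672
tree:
18.4746
23.4889 13.6282
28.7876 18.2012 9.1902
33.7933 23.4889 13.0835 5.3984
38.5221 28.7876 17.9245 8.3780 2.4873
42.9895 33.7933 23.4889 12.5319 4.3242 0.6878
47.2099 38.5221 28.7876 17.8800 7.3227 1.3885 0.0000
51.1969 42.9895 33.7933 23.4889 11.9428 2.8029 0.0000 0.0000
54.9634 47.2099 38.5221 28.7876 17.8800 5.6581 0.0000 0.0000 0.0000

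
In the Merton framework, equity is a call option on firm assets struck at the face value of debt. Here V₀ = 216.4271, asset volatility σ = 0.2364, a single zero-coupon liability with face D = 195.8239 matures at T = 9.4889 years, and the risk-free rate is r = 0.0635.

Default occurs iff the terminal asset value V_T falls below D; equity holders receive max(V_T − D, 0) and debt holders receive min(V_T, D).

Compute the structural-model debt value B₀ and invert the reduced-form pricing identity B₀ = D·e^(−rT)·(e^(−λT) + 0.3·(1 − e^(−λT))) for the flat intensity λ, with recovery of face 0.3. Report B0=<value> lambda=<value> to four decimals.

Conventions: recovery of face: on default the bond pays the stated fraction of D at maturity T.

Work the structural quantities from V₀ = 216.4271 against face 195.8239:
d₁ = [ln(V₀/D) + (r + σ²/2)T] / (σ√T)
   = [ln(216.4271/195.8239) + (0.0635 + 0.5·0.2364²)·9.4889] / (0.2364·√9.4889)
   = [0.100038 + 0.867689] / 0.728208 = 1.328915
d₂ = d₁ − σ√T = 1.328915 − 0.728208 = 0.600707
N(d₁) = 0.908062,  N(d₂) = 0.725982,  e^(−rT) = 0.547417
E₀ = V₀·N(d₁) − D·e^(−rT)·N(d₂)
   = 216.4271·0.908062 − 195.8239·0.547417·0.725982 = 118.705899
B₀ = V₀ − E₀ = 216.4271 − 118.705899 = 97.721201
e^(−λT) = (B₀·e^(rT)/D − 0.3)/(1 − 0.3) = (97.7212·1.826762/195.8239 − 0.3)/0.7 = 0.87371672
λ = −ln(0.87371672)/9.4889 = 0.014227

B0=97.7212 lambda=0.0142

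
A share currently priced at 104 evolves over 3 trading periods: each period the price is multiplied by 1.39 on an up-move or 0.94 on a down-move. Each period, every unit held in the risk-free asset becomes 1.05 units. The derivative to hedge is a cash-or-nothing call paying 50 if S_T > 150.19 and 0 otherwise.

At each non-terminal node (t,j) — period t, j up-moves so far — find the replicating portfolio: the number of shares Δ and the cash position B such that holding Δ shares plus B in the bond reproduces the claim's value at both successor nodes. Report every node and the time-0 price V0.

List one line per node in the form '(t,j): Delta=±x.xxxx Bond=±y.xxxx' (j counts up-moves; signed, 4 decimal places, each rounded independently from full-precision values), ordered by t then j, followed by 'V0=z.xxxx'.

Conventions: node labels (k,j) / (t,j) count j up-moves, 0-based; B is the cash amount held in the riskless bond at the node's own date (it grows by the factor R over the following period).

(0,0): Delta=0.3579 Bond=-30.7460
(1,0): Delta=0.2646 Bond=-23.1572
(1,1): Delta=0.5531 Bond=-60.4910
(2,0): Delta=0.0000 Bond=0.0000
(2,1): Delta=0.8177 Bond=-99.4709
(2,2): Delta=0.0000 Bond=47.6190
V0=6.4808

Since d<R<u, set p* = (R−d)/(u−d) = 0.2444; price each node as the discounted p*-expectation of its children.
At maturity the claim pays: V(3,0)=0.0000, V(3,1)=0.0000, V(3,2)=50.0000, V(3,3)=50.0000
  t=2,j=0: stock 91.8944 → up 127.7332 (V=0.0000), down 86.3807 (V=0.0000). Price 0.0000; hedge Δ=0.0000, bond B=0.0000.
  t=2,j=1: stock 135.8864 → up 188.8821 (V=50.0000), down 127.7332 (V=0.0000). Price 11.6402; hedge Δ=0.8177, bond B=-99.4709.
  t=2,j=2: stock 200.9384 → up 279.3044 (V=50.0000), down 188.8821 (V=50.0000). Price 47.6190; hedge Δ=0.0000, bond B=47.6190.
  t=1,j=0: stock 97.7600 → up 135.8864 (V=11.6402), down 91.8944 (V=0.0000). Price 2.7099; hedge Δ=0.2646, bond B=-23.1572.
  t=1,j=1: stock 144.5600 → up 200.9384 (V=47.6190), down 135.8864 (V=11.6402). Price 19.4619; hedge Δ=0.5531, bond B=-60.4910.
  t=0,j=0: stock 104.0000 → up 144.5600 (V=19.4619), down 97.7600 (V=2.7099). Price 6.4808; hedge Δ=0.3579, bond B=-30.7460.
Sanity check at the root: Δ(0,0)·S0 + B(0,0) reproduces V0 = 6.4808.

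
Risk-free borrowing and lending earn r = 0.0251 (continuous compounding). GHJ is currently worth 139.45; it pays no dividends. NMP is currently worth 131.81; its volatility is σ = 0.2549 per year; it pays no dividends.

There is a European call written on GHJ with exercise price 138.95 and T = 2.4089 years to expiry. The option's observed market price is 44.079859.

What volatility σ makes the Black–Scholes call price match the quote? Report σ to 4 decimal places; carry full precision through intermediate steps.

At σ = 0.4847 the Black–Scholes value reproduces the quote:
σ√T = 0.4847·√2.4089 = 0.752285
d₁ = (ln(S/K) + (r+σ²/2)T) / (σ√T) = (ln(139.45/138.95) + (0.0251+0.4847²/2)·2.4089) / 0.752285 = (0.003592 + 0.343430) / 0.752285 = 0.461290
d₂ = d₁ − σ√T = 0.461290 − 0.752285 = -0.290995
e^{−rT} = 0.941328
N(d₁) = 0.677705,  N(d₂) = 0.385528
V = S·N(d₁) − K·e^{−rT}·N(d₂) = 94.505934 − 50.426075 = 44.079859 (matching the quote); vega is positive throughout, so no other σ reproduces this price

sigma = 0.4847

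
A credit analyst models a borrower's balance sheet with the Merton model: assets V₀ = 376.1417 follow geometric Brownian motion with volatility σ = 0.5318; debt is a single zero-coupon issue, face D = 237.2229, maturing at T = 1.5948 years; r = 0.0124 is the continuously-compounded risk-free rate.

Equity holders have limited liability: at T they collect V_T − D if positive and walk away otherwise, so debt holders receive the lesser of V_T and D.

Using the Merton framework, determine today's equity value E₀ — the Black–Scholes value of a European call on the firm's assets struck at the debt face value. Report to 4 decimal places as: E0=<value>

E0=170.3221

With assets at 376.1417 and a single debt payment of 237.2229 at 1.5948 years:
d₁ = [ln(V₀/D) + (r + σ²/2)T] / (σ√T)
   = [ln(376.1417/237.2229) + (0.0124 + 0.5·0.5318²)·1.5948] / (0.5318·√1.5948)
   = [0.460966 + 0.245289] / 0.671586 = 1.051623
d₂ = d₁ − σ√T = 1.051623 − 0.671586 = 0.380037
N(d₁) = 0.853514,  N(d₂) = 0.648041,  e^(−rT) = 0.980419
E₀ = V₀·N(d₁) − D·e^(−rT)·N(d₂)
   = 376.1417·0.853514 − 237.2229·0.980419·0.648041 = 170.322138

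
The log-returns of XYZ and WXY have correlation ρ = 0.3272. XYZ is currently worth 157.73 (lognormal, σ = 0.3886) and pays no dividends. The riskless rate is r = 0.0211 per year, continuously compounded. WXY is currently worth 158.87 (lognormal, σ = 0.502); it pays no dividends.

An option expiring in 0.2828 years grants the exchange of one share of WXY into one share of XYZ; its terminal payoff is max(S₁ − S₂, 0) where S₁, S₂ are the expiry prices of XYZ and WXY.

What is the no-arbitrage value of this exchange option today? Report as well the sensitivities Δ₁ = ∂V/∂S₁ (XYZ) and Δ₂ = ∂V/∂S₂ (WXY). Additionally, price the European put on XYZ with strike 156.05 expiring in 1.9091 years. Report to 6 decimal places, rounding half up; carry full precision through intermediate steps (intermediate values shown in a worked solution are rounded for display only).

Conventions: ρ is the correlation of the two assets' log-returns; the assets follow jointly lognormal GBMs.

exchange price = 17.001704
Δ1 = 0.545270
Δ2 = -0.434341
price(XYZ put K=156.05) = 28.777673

σ_eff = √(σ₁² + σ₂² − 2ρσ₁σ₂) = √(0.3886² + 0.502² − 2·0.3272·0.3886·0.502) = 0.524743
d₁ = (ln(S₁/S₂) + (q₂ − q₁ + σ_eff²/2)T) / (σ_eff√T) = (ln(157.73/158.87) + (0.0 − 0.0 + 0.137678)·0.2828) / 0.279053 = 0.113719
d₂ = d₁ − σ_eff√T = 0.113719 − 0.279053 = -0.165334
N(d₁) = 0.545270,  N(d₂) = 0.434341
V = S₁·e^{−q₁T}·N(d₁) − S₂·e^{−q₂T}·N(d₂) = 86.005415 − 69.003711 = 17.001704
Δ₁ = e^{−q₁T}·N(d₁) = 0.545270;  Δ₂ = −e^{−q₂T}·N(d₂) = -0.434341
[vanilla: XYZ put K=156.05]
σ√T = 0.3886·√1.9091 = 0.536929
d₁ = (ln(S/K) + (r+σ²/2)T) / (σ√T) = (ln(157.73/156.05) + (0.0211+0.3886²/2)·1.9091) / 0.536929 = (0.010708 + 0.184429) / 0.536929 = 0.363431
d₂ = d₁ − σ√T = 0.363431 − 0.536929 = -0.173498
e^{−rT} = 0.960519
N(−d₁) = 0.358141,  N(−d₂) = 0.568870
price = K·e^{−rT}·N(−d₂) − S·N(−d₁) = 85.267323 − 56.489650 = 28.777673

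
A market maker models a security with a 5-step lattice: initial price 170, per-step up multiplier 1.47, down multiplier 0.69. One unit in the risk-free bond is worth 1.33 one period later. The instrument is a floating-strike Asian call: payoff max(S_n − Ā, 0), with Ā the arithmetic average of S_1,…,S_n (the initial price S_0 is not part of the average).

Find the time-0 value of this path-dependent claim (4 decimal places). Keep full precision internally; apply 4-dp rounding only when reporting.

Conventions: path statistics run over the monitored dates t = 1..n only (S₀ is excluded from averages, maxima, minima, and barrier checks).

With p* = (R−d)/(u−d) = 0.8205, sum probability × payoff across the paths and divide by R^5.
Enumerate all 2^5 = 32 price paths (U = up ×1.47, D = down ×0.69); each path with k up-moves has probability p*^k·(1−p*)^(5−k).
DDDDD: Ā=63.8412, payoff=0.0000, prob=0.000186
UDDDD: Ā=136.0096, payoff=0.0000, prob=0.000852
DUDDD: Ā=109.4896, payoff=0.0000, prob=0.000852
UUDDD: Ā=233.2604, payoff=0.0000, prob=0.003893
DDUDD: Ā=91.1908, payoff=0.0000, prob=0.000852
UDUDD: Ā=194.2760, payoff=0.0000, prob=0.003893
DUUDD: Ā=167.7560, payoff=0.0000, prob=0.003893
UUUDD: Ā=357.3933, payoff=0.0000, prob=0.017796
DDDUD: Ā=78.5646, payoff=0.0000, prob=0.000852
UDDUD: Ā=167.3768, payoff=0.0000, prob=0.003893
DUDUD: Ā=140.8568, payoff=0.0000, prob=0.003893
UUDUD: Ā=300.0862, payoff=0.0000, prob=0.017796
DDUUD: Ā=122.5580, payoff=0.0000, prob=0.003893
UDUUD: Ā=261.1018, payoff=0.0000, prob=0.017796
DUUUD: Ā=234.5818, payoff=22.5165, prob=0.017796
UUUUD: Ā=499.7612, payoff=47.9698, prob=0.081353
DDDDU: Ā=69.8526, payoff=0.0000, prob=0.000852
UDDDU: Ā=148.8163, payoff=0.0000, prob=0.003893
DUDDU: Ā=122.2963, payoff=0.0000, prob=0.003893
UUDDU: Ā=260.5443, payoff=0.0000, prob=0.017796
DDUDU: Ā=103.9975, payoff=16.6813, prob=0.003893
UDUDU: Ā=221.5599, payoff=35.5383, prob=0.017796
DUUDU: Ā=195.0399, payoff=62.0583, prob=0.017796
UUUDU: Ā=415.5198, payoff=132.2112, prob=0.081353
DDDUU: Ā=91.3713, payoff=29.3074, prob=0.003893
UDDUU: Ā=194.6607, payoff=62.4376, prob=0.017796
DUDUU: Ā=168.1407, payoff=88.9576, prob=0.017796
UUDUU: Ā=358.2128, payoff=189.5183, prob=0.081353
DDUUU: Ā=149.8419, payoff=107.2564, prob=0.017796
UDUUU: Ā=319.2284, payoff=228.5027, prob=0.081353
DUUUU: Ā=292.7084, payoff=255.0227, prob=0.081353
UUUUU: Ā=623.5961, payoff=543.3092, prob=0.371901
Price = Σ prob·payoff / R^5 = 278.389144 / 4.161580 = 66.8951

price = 66.8951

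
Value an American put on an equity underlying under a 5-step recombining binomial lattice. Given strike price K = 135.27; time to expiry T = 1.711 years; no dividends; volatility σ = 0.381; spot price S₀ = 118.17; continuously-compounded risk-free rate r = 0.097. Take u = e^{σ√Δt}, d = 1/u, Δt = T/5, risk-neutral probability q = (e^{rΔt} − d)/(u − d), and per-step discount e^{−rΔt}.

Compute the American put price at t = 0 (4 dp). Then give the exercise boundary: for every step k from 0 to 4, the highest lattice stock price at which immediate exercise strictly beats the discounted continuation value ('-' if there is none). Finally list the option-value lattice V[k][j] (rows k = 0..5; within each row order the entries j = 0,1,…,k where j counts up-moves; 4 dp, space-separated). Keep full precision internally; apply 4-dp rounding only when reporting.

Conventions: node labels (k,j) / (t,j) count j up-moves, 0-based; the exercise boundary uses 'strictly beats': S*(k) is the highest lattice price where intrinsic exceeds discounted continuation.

Δt=0.34220, u=1.24967, d=0.80021, q=0.51960, disc=e^(-rΔt)=0.96735
k=5 terminal: V=max(K-S,0) → 96.4964 74.7185 40.7088 0.0000 0.0000 0.0000
k=4: j=0 S=48.4541 intr=86.8159 cont=82.3995 V=86.8159[EX]; j=1 S=75.6692 intr=59.6008 cont=55.1845 V=59.6008[EX]; j=2 S=118.1700 intr=17.1000 cont=18.9179 V=18.9179[hold]; j=3 S=184.5422 intr=0.0000 cont=0.0000 V=0.0000[hold]; j=4 S=288.1934 intr=0.0000 cont=0.0000 V=0.0000[hold]  S*(4)=75.6692
k=3: j=0 S=60.5515 intr=74.7185 cont=70.3022 V=74.7185[EX]; j=1 S=94.5612 intr=40.7088 cont=37.2062 V=40.7088[EX]; j=2 S=147.6731 intr=0.0000 cont=8.7914 V=8.7914[hold]; j=3 S=230.6162 intr=0.0000 cont=0.0000 V=0.0000[hold]  S*(3)=94.5612
k=2: j=0 S=75.6692 intr=59.6008 cont=55.1845 V=59.6008[EX]; j=1 S=118.1700 intr=17.1000 cont=23.3368 V=23.3368[hold]; j=2 S=184.5422 intr=0.0000 cont=4.0855 V=4.0855[hold]  S*(2)=75.6692
k=1: j=0 S=94.5612 intr=40.7088 cont=39.4273 V=40.7088[EX]; j=1 S=147.6731 intr=0.0000 cont=12.8984 V=12.8984[hold]  S*(1)=94.5612
k=0: j=0 S=118.1700 intr=17.1000 cont=25.4012 V=25.4012[hold]  S*(0)=-

price = 25.4012
boundary = - 94.5612 75.6692 94.5612 75.6692
tree:
25.4012
40.7088 12.8984
59.6008 23.3368 4.0855
74.7185 40.7088 8.7914 0.0000
86.8159 59.6008 18.9179 0.0000 0.0000
96.4964 74.7185 40.7088 0.0000 0.0000 0.0000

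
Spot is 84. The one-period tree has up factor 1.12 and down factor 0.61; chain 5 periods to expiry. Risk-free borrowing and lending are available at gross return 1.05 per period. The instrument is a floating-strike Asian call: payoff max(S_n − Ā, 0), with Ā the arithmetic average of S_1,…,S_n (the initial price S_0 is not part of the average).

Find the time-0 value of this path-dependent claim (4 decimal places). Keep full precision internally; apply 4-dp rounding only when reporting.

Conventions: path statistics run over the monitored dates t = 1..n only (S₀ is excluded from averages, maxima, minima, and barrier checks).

No-arbitrage gives p* = (R−d)/(u−d) = 0.8627: enumerate every path, weight its payoff by its p*-probability, and discount by R^5.
Enumerate all 2^5 = 32 price paths (U = up ×1.12, D = down ×0.61); each path with k up-moves has probability p*^k·(1−p*)^(5−k).
DDDDD: Ā=24.0576, payoff=0.0000, prob=0.000049
UDDDD: Ā=44.1713, payoff=0.0000, prob=0.000306
DUDDD: Ā=35.6033, payoff=0.0000, prob=0.000306
UUDDD: Ā=65.3700, payoff=0.0000, prob=0.001925
DDUDD: Ā=30.3768, payoff=0.0000, prob=0.000306
UDUDD: Ā=55.7738, payoff=0.0000, prob=0.001925
DUUDD: Ā=47.2058, payoff=0.0000, prob=0.001925
UUUDD: Ā=86.6730, payoff=0.0000, prob=0.012098
DDDUD: Ā=27.1887, payoff=0.0000, prob=0.000306
UDDUD: Ā=49.9202, payoff=0.0000, prob=0.001925
DUDUD: Ā=41.3522, payoff=0.0000, prob=0.001925
UUDUD: Ā=75.9253, payoff=0.0000, prob=0.012098
DDUUD: Ā=36.1257, payoff=0.0000, prob=0.001925
UDUUD: Ā=66.3292, payoff=0.0000, prob=0.012098
DUUUD: Ā=57.7612, payoff=0.0000, prob=0.012098
UUUUD: Ā=106.0533, payoff=0.0000, prob=0.076043
DDDDU: Ā=25.2439, payoff=0.0000, prob=0.000306
UDDDU: Ā=46.3494, payoff=0.0000, prob=0.001925
DUDDU: Ā=37.7814, payoff=0.0000, prob=0.001925
UUDDU: Ā=69.3692, payoff=0.0000, prob=0.012098
DDUDU: Ā=32.5550, payoff=0.0000, prob=0.001925
UDUDU: Ā=59.7731, payoff=0.0000, prob=0.012098
DUUDU: Ā=51.2051, payoff=0.0000, prob=0.012098
UUUDU: Ā=94.0158, payoff=0.0000, prob=0.076043
DDDUU: Ā=29.3668, payoff=0.0000, prob=0.001925
UDDUU: Ā=53.9194, payoff=0.0000, prob=0.012098
DUDUU: Ā=45.3514, payoff=0.0000, prob=0.012098
UUDUU: Ā=83.2681, payoff=0.0000, prob=0.076043
DDUUU: Ā=40.1249, payoff=3.7881, prob=0.012098
UDUUU: Ā=73.6720, payoff=6.9552, prob=0.076043
DUUUU: Ā=65.1040, payoff=15.5232, prob=0.076043
UUUUU: Ā=119.5352, payoff=28.5015, prob=0.477983
Price = Σ prob·payoff / R^5 = 15.378386 / 1.276282 = 12.0494

price = 12.0494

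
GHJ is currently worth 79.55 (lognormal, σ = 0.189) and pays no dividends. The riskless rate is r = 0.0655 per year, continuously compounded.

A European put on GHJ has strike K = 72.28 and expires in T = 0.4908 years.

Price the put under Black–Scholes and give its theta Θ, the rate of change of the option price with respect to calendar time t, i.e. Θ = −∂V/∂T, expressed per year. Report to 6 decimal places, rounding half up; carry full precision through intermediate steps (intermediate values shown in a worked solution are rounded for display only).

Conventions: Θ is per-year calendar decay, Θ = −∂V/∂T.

price = 0.875664
Θ = -1.667967

σ√T = 0.189·√0.4908 = 0.132408
d₁ = (ln(S/K) + (r+σ²/2)T) / (σ√T) = (ln(79.55/72.28) + (0.0655+0.189²/2)·0.4908) / 0.132408 = (0.095838 + 0.040913) / 0.132408 = 1.032805
d₂ = d₁ − σ√T = 1.032805 − 0.132408 = 0.900397
e^{−rT} = 0.968364
N(−d₁) = 0.150848,  N(−d₂) = 0.183954
Put price V = K·e^{−rT}·N(−d₂) − S·N(−d₁) = 12.875586 − 11.999922 = 0.875664
φ(d₁) = (1/√(2π))·e^{−d₁²/2} = 0.234036
Θ = −S·φ(d₁)·σ/(2√T) + r·K·e^{−rT}·N(−d₂) = −2.511318 + 0.843351 = -1.667967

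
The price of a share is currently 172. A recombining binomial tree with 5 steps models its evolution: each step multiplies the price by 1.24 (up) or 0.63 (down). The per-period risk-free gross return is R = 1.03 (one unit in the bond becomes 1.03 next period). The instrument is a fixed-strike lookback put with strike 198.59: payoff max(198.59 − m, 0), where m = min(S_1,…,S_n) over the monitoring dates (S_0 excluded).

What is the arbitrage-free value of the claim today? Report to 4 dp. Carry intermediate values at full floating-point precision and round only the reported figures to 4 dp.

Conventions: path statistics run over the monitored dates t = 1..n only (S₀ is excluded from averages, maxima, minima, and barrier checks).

price = 65.5170

With p* = (R−d)/(u−d) = 0.6557, sum probability × payoff across the paths and divide by R^5.
Enumerate all 2^5 = 32 price paths (U = up ×1.24, D = down ×0.63); each path with k up-moves has probability p*^k·(1−p*)^(5−k).
DDDDD: m=17.0699, payoff=181.5201, prob=0.004836
UDDDD: m=33.5979, payoff=164.9921, prob=0.009211
DUDDD: m=33.5979, payoff=164.9921, prob=0.009211
UUDDD: m=66.1292, payoff=132.4608, prob=0.017544
DDUDD: m=33.5979, payoff=164.9921, prob=0.009211
UDUDD: m=66.1292, payoff=132.4608, prob=0.017544
DUUDD: m=66.1292, payoff=132.4608, prob=0.017544
UUUDD: m=130.1591, payoff=68.4309, prob=0.033417
DDDUD: m=33.5979, payoff=164.9921, prob=0.009211
UDDUD: m=66.1292, payoff=132.4608, prob=0.017544
DUDUD: m=66.1292, payoff=132.4608, prob=0.017544
UUDUD: m=130.1591, payoff=68.4309, prob=0.033417
DDUUD: m=66.1292, payoff=132.4608, prob=0.017544
UDUUD: m=130.1591, payoff=68.4309, prob=0.033417
DUUUD: m=108.3600, payoff=90.2300, prob=0.033417
UUUUD: m=213.2800, payoff=0.0000, prob=0.063652
DDDDU: m=27.0951, payoff=171.4949, prob=0.009211
UDDDU: m=53.3300, payoff=145.2600, prob=0.017544
DUDDU: m=53.3300, payoff=145.2600, prob=0.017544
UUDDU: m=104.9670, payoff=93.6230, prob=0.033417
DDUDU: m=53.3300, payoff=145.2600, prob=0.017544
UDUDU: m=104.9670, payoff=93.6230, prob=0.033417
DUUDU: m=104.9670, payoff=93.6230, prob=0.033417
UUUDU: m=206.6018, payoff=0.0000, prob=0.063652
DDDUU: m=43.0081, payoff=155.5819, prob=0.017544
UDDUU: m=84.6508, payoff=113.9392, prob=0.033417
DUDUU: m=84.6508, payoff=113.9392, prob=0.033417
UUDUU: m=166.6143, payoff=31.9757, prob=0.063652
DDUUU: m=68.2668, payoff=130.3232, prob=0.033417
UDUUU: m=134.3664, payoff=64.2236, prob=0.063652
DUUUU: m=108.3600, payoff=90.2300, prob=0.063652
UUUUU: m=213.2800, payoff=0.0000, prob=0.121241
Price = Σ prob·payoff / R^5 = 75.952213 / 1.159274 = 65.5170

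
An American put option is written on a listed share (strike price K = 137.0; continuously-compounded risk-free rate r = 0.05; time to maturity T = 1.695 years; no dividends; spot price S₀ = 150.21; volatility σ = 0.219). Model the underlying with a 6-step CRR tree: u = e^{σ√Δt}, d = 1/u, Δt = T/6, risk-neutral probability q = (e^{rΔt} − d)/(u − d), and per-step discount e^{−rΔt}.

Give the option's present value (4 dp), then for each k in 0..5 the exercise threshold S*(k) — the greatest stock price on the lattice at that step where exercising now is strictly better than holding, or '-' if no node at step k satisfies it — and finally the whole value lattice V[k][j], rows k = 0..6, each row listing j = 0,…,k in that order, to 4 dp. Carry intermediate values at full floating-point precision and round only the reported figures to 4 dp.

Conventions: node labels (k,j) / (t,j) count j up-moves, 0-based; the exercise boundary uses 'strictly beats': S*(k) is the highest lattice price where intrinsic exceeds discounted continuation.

Δt=0.28250, u=1.12345, d=0.89012, q=0.53190, disc=e^(-rΔt)=0.98597
k=6 terminal: V=max(K-S,0) → 62.2885 42.7045 17.9868 0.0000 0.0000 0.0000 0.0000
k=5: j=0 S=83.9343 intr=53.0657 cont=51.1442 V=53.0657[EX]; j=1 S=105.9359 intr=31.0641 cont=29.1426 V=31.0641[EX]; j=2 S=133.7048 intr=3.2952 cont=8.3015 V=8.3015[hold]; j=3 S=168.7527 intr=0.0000 cont=0.0000 V=0.0000[hold]; j=4 S=212.9877 intr=0.0000 cont=0.0000 V=0.0000[hold]; j=5 S=268.8181 intr=0.0000 cont=0.0000 V=0.0000[hold]  S*(5)=105.9359
k=4: j=0 S=94.2955 intr=42.7045 cont=40.7829 V=42.7045[EX]; j=1 S=119.0132 intr=17.9868 cont=18.6908 V=18.6908[hold]; j=2 S=150.2100 intr=0.0000 cont=3.8315 V=3.8315[hold]; j=3 S=189.5844 intr=0.0000 cont=0.0000 V=0.0000[hold]; j=4 S=239.2801 intr=0.0000 cont=0.0000 V=0.0000[hold]  S*(4)=94.2955
k=3: j=0 S=105.9359 intr=31.0641 cont=29.5118 V=31.0641[EX]; j=1 S=133.7048 intr=3.2952 cont=10.6358 V=10.6358[hold]; j=2 S=168.7527 intr=0.0000 cont=1.7683 V=1.7683[hold]; j=3 S=212.9877 intr=0.0000 cont=0.0000 V=0.0000[hold]  S*(3)=105.9359
k=2: j=0 S=119.0132 intr=17.9868 cont=19.9150 V=19.9150[hold]; j=1 S=150.2100 intr=0.0000 cont=5.8362 V=5.8362[hold]; j=2 S=189.5844 intr=0.0000 cont=0.8162 V=0.8162[hold]  S*(2)=-
k=1: j=0 S=133.7048 intr=3.2952 cont=12.2522 V=12.2522[hold]; j=1 S=168.7527 intr=0.0000 cont=3.1216 V=3.1216[hold]  S*(1)=-
k=0: j=0 S=150.2100 intr=0.0000 cont=7.2919 V=7.2919[hold]  S*(0)=-

price = 7.2919
boundary = - - - 105.9359 94.2955 105.9359
tree:
7.2919
12.2522 3.1216
19.9150 5.8362 0.8162
31.0641 10.6358 1.7683 0.0000
42.7045 18.6908 3.8315 0.0000 0.0000
53.0657 31.0641 8.3015 0.0000 0.0000 0.0000
62.2885 42.7045 17.9868 0.0000 0.0000 0.0000 0.0000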